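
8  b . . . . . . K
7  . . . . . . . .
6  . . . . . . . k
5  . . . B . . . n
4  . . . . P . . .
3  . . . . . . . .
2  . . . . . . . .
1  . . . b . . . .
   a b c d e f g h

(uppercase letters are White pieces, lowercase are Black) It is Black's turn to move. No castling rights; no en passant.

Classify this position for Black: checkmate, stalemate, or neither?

neither

Black to move; black king on h6.
In check: no.
Legal moves for Black: Bb7, Bc6, Bxd5, Kg6, Kg5, Ng7, Nf6, Nf4, Ng3, Bg4, Ba4, Bf3, Bb3, Be2, Bc2.
Black has 15 legal moves and is not in check → neither.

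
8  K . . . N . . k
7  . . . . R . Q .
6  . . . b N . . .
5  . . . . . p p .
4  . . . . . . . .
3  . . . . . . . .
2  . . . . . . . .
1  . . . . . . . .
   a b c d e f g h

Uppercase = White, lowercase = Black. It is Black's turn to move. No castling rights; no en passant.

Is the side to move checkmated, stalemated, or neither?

Black to move; black king on h8.
In check: yes, from the white queen on g7.
King squares — g7: attacked by Ne6; h7: attacked by Qg7; g8: attacked by Qg7.
Legal moves for Black: none.
In check with no legal moves → checkmate.

checkmate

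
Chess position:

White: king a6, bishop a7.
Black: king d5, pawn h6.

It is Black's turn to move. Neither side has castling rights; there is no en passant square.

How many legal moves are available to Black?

Black to move; king on d5.
In check: no.
Legal moves: Ke6, Kd6, Kc6, Ke5, Ke4, Kc4, h5.
Count: 7.

7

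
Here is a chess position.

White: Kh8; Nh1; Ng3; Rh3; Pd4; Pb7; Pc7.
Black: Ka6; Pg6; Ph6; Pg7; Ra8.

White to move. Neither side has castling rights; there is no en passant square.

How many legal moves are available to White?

White to move; king on h8.
In check: yes, from the black rook on a8.
Legal moves: Kh7, Kxg7, bxa8=Q+, bxa8=R+, bxa8=B, bxa8=N, c8=Q, c8=R, c8=B, c8=N, b8=Q, b8=R, b8=B, b8=N+.
Count: 14.

14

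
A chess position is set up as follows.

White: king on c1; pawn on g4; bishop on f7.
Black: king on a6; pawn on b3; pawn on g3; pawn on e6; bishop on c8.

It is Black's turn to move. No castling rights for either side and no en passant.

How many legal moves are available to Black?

Black to move; king on a6.
In check: no.
Legal moves: Bd7, Bb7, Kb7, Ka7, Kb6, Kb5, Ka5, e5, g2, b2+.
Count: 10.

10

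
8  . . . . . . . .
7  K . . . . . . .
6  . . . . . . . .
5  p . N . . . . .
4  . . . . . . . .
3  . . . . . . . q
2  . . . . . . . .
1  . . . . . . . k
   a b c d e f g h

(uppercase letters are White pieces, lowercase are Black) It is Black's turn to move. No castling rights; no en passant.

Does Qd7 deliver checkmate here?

no

After Qd7: white king on a7; in check: yes, from the black queen on d7.
White has 6 legal replies: Kb8, Ka8, Kb6, Ka6, Nxd7, Nb7.
In check but a legal move exists → not checkmate.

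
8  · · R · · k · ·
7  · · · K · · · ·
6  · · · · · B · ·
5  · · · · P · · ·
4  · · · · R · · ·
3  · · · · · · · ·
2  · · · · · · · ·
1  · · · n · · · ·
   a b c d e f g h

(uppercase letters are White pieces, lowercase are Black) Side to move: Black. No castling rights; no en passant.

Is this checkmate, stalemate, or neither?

Black to move; black king on f8.
In check: yes, from the white rook on c8.
King squares — e7: attacked by Bf6; f7: available; g7: attacked by Bf6; e8: attacked by Kd7; g8: attacked by Rc8.
Legal moves for Black: Kf7.
Black is in check but has 1 legal move → neither.

neither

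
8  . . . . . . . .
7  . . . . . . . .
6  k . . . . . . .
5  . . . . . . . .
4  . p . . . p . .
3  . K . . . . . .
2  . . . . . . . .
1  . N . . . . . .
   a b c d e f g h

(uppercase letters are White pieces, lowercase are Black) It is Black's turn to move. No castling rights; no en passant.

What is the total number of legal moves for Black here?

Black to move; king on a6.
In check: no.
Legal moves: Kb7, Ka7, Kb6, Kb5, Ka5, f3.
Count: 6.

6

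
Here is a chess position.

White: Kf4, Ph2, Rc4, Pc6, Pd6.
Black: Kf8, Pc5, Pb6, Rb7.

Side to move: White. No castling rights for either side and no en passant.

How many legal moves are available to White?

White to move; king on f4.
In check: no.
Legal moves: Kg5, Kf5, Ke5, Kg4, Ke4, Kg3, Kf3, Ke3, Rxc5, Re4, Rd4, Rb4, Ra4, Rc3, Rc2, Rc1, cxb7, d7, c7, h3, h4.
Count: 21.

21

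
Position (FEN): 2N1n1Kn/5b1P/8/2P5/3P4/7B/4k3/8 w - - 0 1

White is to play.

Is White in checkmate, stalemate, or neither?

neither

White to move; white king on g8.
In check: yes, from the black bishop on f7.
Legal moves for White: Kxh8, Kf8.
White is in check but has 2 legal moves → neither.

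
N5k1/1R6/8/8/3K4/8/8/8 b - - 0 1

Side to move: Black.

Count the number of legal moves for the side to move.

2

Black to move; king on g8.
In check: no.
Legal moves: Kh8, Kf8.
Count: 2.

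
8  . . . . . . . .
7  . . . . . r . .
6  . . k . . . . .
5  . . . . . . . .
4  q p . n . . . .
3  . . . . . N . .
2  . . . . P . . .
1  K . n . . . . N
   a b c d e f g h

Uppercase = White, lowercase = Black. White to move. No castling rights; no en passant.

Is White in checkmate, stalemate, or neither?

neither

White to move; white king on a1.
In check: yes, from the black queen on a4.
King squares — b1: available; a2: attacked by Nc1; b2: available.
Legal moves for White: Kb2, Kb1.
White is in check but has 2 legal moves → neither.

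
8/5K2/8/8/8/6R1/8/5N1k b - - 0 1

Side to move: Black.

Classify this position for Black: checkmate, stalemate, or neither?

Black to move; black king on h1.
In check: no.
King squares — g1: attacked by Rg3; g2: attacked by Rg3; h2: attacked by Nf1.
Legal moves for Black: none.
Not in check and no legal moves → stalemate.

stalemate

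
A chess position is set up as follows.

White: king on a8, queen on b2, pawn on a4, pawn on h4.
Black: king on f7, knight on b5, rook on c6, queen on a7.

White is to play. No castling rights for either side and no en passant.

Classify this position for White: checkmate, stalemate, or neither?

White to move; white king on a8.
In check: yes, from the black queen on a7.
King squares — a7: attacked by Nb5; b7: attacked by Qa7; b8: attacked by Qa7.
Legal moves for White: none.
In check with no legal moves → checkmate.

checkmate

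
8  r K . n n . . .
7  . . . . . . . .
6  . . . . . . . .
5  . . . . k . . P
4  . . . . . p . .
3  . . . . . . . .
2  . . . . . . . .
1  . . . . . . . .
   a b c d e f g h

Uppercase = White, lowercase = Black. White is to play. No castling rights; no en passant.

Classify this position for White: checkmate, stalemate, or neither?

White to move; white king on b8.
In check: yes, from the black rook on a8.
Legal moves for White: Kxa8.
White is in check but has 1 legal move → neither.

neither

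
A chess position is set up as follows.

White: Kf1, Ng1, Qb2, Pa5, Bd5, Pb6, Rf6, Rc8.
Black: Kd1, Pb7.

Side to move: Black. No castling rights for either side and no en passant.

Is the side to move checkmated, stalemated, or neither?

Black to move; black king on d1.
In check: no.
King squares — c1: attacked by Qb2; e1: attacked by Kf1; c2: attacked by Qb2; d2: attacked by Qb2; e2: attacked by Kf1.
Legal moves for Black: none.
Not in check and no legal moves → stalemate.

stalemate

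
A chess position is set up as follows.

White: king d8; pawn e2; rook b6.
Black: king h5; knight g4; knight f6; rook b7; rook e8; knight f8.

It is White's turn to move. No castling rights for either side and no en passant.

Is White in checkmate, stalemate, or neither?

White to move; white king on d8.
In check: yes, from the black rook on e8.
King squares — c7: attacked by Rb7; d7: attacked by Nf6; e7: attacked by Rb7; c8: attacked by Re8; e8: attacked by Nf6.
Legal moves for White: none.
In check with no legal moves → checkmate.

checkmate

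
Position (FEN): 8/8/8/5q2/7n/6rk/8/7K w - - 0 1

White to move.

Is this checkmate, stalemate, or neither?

White to move; white king on h1.
In check: no.
King squares — g1: attacked by Rg3; g2: attacked by Rg3; h2: attacked by Kh3.
Legal moves for White: none.
Not in check and no legal moves → stalemate.

stalemate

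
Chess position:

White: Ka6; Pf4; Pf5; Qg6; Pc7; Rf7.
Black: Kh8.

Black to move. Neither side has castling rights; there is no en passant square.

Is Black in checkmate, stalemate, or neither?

stalemate

Black to move; black king on h8.
In check: no.
King squares — g7: attacked by Qg6; h7: attacked by Qg6; g8: attacked by Qg6.
Legal moves for Black: none.
Not in check and no legal moves → stalemate.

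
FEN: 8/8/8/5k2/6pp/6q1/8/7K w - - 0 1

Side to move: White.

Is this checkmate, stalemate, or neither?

White to move; white king on h1.
In check: no.
King squares — g1: attacked by Qg3; g2: attacked by Qg3; h2: attacked by Qg3.
Legal moves for White: none.
Not in check and no legal moves → stalemate.

stalemate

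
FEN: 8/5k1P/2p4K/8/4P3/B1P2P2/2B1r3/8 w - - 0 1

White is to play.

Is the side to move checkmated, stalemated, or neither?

neither

White to move; white king on h6.
In check: no.
Legal moves for White include: Kh5, Kg5, Bf8, Be7, Bd6, Bc5, Bb4, Bb2, Bc1, Ba4, Bd3, Bb3+, Bd1, Bb1, h8=Q, h8=R, h8=B, h8=N+, ... (list truncated; more exist).
White has legal moves and is not in check → neither.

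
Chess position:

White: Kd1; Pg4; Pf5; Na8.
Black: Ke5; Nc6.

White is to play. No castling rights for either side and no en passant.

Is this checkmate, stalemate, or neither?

White to move; white king on d1.
In check: no.
Legal moves for White: Nc7, Nb6, Ke2, Kd2, Kc2, Ke1, Kc1, f6, g5.
White has 9 legal moves and is not in check → neither.

neither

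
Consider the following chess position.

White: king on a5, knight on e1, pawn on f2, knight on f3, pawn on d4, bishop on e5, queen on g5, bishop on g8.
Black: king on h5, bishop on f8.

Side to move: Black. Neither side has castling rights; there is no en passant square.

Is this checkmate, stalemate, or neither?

Black to move; black king on h5.
In check: yes, from the white queen on g5.
King squares — g4: attacked by Qg5; h4: attacked by Nf3; g5: attacked by Nf3; g6: attacked by Qg5; h6: attacked by Qg5.
Legal moves for Black: none.
In check with no legal moves → checkmate.

checkmate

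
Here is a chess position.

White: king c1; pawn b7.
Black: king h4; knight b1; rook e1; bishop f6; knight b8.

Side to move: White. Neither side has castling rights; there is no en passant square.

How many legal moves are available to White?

1

White to move; king on c1.
In check: yes, from the black rook on e1.
Legal moves: Kc2.
Count: 1.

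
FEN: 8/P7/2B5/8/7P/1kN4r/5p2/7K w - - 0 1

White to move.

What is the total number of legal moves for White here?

1

White to move; king on h1.
In check: yes, from the black rook on h3.
Legal moves: Kg2.
Count: 1.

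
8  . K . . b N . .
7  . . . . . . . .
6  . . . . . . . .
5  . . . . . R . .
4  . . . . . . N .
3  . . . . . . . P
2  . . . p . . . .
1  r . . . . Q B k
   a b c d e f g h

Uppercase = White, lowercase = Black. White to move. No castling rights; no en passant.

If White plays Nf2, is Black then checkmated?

yes

After Nf2: black king on h1; in check: yes, from the white knight on f2.
King squares — g1: attacked by Qf1; g2: attacked by Qf1; h2: attacked by Bg1.
Black has no legal moves → checkmate.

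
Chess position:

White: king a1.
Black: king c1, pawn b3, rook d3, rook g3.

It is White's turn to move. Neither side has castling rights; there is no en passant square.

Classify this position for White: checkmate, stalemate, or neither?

White to move; white king on a1.
In check: no.
King squares — b1: attacked by Kc1; a2: attacked by Pb3; b2: attacked by Kc1.
Legal moves for White: none.
Not in check and no legal moves → stalemate.

stalemate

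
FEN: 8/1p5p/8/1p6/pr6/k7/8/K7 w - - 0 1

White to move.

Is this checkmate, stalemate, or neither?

White to move; white king on a1.
In check: no.
King squares — b1: attacked by Rb4; a2: attacked by Ka3; b2: attacked by Ka3.
Legal moves for White: none.
Not in check and no legal moves → stalemate.

stalemate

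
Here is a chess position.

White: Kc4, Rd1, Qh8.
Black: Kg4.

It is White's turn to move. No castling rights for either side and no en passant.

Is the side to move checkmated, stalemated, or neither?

neither

White to move; white king on c4.
In check: no.
Legal moves for White include: Qg8+, Qf8, Qe8, Qd8, Qc8+, Qb8, Qa8, Qh7, Qg7+, Qh6, Qf6, Qh5+, Qe5, Qh4+, Qd4+, Qh3+, Qc3, Qh2, ... (list truncated; more exist).
White has legal moves and is not in check → neither.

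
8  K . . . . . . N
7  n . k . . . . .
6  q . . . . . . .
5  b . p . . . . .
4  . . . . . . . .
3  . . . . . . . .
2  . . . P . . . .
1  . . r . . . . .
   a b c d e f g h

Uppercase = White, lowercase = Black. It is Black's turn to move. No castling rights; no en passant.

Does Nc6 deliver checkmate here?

After Nc6: white king on a8; in check: yes, from the black queen on a6.
King squares — a7: attacked by Qa6; b7: attacked by Qa6; b8: attacked by Nc6.
White has no legal moves → checkmate.

yes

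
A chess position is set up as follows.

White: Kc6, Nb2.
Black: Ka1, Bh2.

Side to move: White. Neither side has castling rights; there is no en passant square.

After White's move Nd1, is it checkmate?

no

After Nd1: black king on a1; in check: no.
Black is not in check, so this cannot be checkmate.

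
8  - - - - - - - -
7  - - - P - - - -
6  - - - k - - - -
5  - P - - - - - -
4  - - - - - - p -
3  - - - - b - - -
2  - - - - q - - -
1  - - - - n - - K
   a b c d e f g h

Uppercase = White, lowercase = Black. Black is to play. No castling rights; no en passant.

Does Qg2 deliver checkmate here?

After Qg2: white king on h1; in check: yes, from the black queen on g2.
King squares — g1: attacked by Qg2; g2: attacked by Ne1; h2: attacked by Qg2.
White has no legal moves → checkmate.

yes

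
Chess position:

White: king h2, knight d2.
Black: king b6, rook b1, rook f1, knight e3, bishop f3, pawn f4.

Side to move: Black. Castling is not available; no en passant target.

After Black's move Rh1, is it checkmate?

yes

After Rh1: white king on h2; in check: yes, from the black rook on h1.
King squares — g1: attacked by Rb1; h1: attacked by Rb1; g2: attacked by Ne3; g3: attacked by Pf4; h3: attacked by Rh1.
White has no legal moves → checkmate.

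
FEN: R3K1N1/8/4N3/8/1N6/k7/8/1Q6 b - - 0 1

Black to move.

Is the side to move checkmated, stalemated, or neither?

checkmate

Black to move; black king on a3.
In check: yes, from the white rook on a8.
King squares — a2: attacked by Qb1; b2: attacked by Qb1; b3: attacked by Qb1; a4: attacked by Ra8; b4: attacked by Qb1.
Legal moves for Black: none.
In check with no legal moves → checkmate.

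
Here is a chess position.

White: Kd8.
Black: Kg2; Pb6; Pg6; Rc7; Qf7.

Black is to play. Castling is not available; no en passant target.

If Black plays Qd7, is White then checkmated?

After Qd7: white king on d8; in check: yes, from the black queen on d7.
King squares — c7: attacked by Qd7; d7: attacked by Rc7; e7: attacked by Qd7; c8: attacked by Rc7; e8: attacked by Qd7.
White has no legal moves → checkmate.

yes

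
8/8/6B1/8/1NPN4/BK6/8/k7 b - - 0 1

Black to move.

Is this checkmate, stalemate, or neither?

stalemate

Black to move; black king on a1.
In check: no.
King squares — b1: attacked by Bg6; a2: attacked by Kb3; b2: attacked by Ba3.
Legal moves for Black: none.
Not in check and no legal moves → stalemate.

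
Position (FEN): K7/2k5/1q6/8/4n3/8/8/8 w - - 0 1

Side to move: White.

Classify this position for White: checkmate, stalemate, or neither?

White to move; white king on a8.
In check: no.
King squares — a7: attacked by Qb6; b7: attacked by Qb6; b8: attacked by Qb6.
Legal moves for White: none.
Not in check and no legal moves → stalemate.

stalemate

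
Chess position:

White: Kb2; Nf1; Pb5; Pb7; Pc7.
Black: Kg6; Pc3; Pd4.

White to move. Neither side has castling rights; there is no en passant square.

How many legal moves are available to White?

7

White to move; king on b2.
In check: yes, from the black pawn on c3.
Legal moves: Kb3, Ka3, Kc2, Ka2, Kc1, Kb1, Ka1.
Count: 7.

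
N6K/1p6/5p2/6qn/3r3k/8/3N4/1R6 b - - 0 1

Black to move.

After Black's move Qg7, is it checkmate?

After Qg7: white king on h8; in check: yes, from the black queen on g7.
King squares — g7: attacked by Nh5; h7: attacked by Qg7; g8: attacked by Qg7.
White has no legal moves → checkmate.

yes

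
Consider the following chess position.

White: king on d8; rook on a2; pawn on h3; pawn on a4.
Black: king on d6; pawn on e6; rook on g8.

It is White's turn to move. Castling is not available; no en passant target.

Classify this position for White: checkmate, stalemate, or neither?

checkmate

White to move; white king on d8.
In check: yes, from the black rook on g8.
King squares — c7: attacked by Kd6; d7: attacked by Kd6; e7: attacked by Kd6; c8: attacked by Rg8; e8: attacked by Rg8.
Legal moves for White: none.
In check with no legal moves → checkmate.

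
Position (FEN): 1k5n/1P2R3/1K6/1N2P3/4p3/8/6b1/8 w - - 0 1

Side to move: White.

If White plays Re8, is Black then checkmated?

yes

After Re8: black king on b8; in check: yes, from the white rook on e8.
King squares — a7: attacked by Nb5; b7: attacked by Kb6; c7: attacked by Nb5; a8: attacked by Pb7; c8: attacked by Pb7.
Black has no legal moves → checkmate.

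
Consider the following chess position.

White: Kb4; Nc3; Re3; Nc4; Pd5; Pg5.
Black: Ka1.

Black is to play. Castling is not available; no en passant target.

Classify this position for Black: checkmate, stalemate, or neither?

stalemate

Black to move; black king on a1.
In check: no.
King squares — b1: attacked by Nc3; a2: attacked by Nc3; b2: attacked by Nc4.
Legal moves for Black: none.
Not in check and no legal moves → stalemate.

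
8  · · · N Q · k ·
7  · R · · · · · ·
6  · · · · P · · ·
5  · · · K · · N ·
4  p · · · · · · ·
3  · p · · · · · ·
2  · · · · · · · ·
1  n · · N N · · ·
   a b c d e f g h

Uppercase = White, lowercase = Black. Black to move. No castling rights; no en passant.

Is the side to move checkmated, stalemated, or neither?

Black to move; black king on g8.
In check: yes, from the white queen on e8.
King squares — f7: attacked by Ng5; g7: attacked by Rb7; h7: attacked by Ng5; f8: attacked by Qe8; h8: attacked by Qe8.
Legal moves for Black: none.
In check with no legal moves → checkmate.

checkmate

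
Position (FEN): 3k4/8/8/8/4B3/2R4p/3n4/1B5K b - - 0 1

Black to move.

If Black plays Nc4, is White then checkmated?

no

After Nc4: white king on h1; in check: no.
White is not in check, so this cannot be checkmate.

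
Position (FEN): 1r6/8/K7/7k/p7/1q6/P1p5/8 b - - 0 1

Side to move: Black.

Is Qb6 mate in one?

yes

After Qb6: white king on a6; in check: yes, from the black queen on b6.
King squares — a5: attacked by Qb6; b5: attacked by Qb6; b6: attacked by Rb8; a7: attacked by Qb6; b7: attacked by Qb6.
White has no legal moves → checkmate.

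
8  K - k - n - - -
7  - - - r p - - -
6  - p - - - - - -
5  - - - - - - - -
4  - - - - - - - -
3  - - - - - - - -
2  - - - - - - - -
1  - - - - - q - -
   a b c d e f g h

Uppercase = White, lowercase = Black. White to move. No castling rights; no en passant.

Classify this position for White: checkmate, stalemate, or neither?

stalemate

White to move; white king on a8.
In check: no.
King squares — a7: attacked by Rd7; b7: attacked by Rd7; b8: attacked by Kc8.
Legal moves for White: none.
Not in check and no legal moves → stalemate.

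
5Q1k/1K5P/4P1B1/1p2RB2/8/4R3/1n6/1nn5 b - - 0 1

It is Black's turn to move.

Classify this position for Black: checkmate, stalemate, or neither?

Black to move; black king on h8.
In check: yes, from the white queen on f8.
King squares — g7: attacked by Qf8; h7: attacked by Bg6; g8: attacked by Ph7.
Legal moves for Black: none.
In check with no legal moves → checkmate.

checkmate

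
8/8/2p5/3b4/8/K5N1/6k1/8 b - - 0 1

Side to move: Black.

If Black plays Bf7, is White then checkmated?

After Bf7: white king on a3; in check: no.
White is not in check, so this cannot be checkmate.

no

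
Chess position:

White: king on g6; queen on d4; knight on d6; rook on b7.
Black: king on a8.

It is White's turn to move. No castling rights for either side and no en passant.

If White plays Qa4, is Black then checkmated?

yes

After Qa4: black king on a8; in check: yes, from the white queen on a4.
King squares — a7: attacked by Qa4; b7: attacked by Nd6; b8: attacked by Rb7.
Black has no legal moves → checkmate.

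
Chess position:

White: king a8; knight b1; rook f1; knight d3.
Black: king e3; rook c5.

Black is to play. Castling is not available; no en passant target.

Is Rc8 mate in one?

After Rc8: white king on a8; in check: yes, from the black rook on c8.
White has 2 legal replies: Kb7, Ka7.
In check but a legal move exists → not checkmate.

no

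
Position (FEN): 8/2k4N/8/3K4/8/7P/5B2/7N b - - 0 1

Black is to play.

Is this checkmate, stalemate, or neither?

neither

Black to move; black king on c7.
In check: no.
Legal moves for Black: Kd8, Kc8, Kb8, Kd7, Kb7.
Black has 5 legal moves and is not in check → neither.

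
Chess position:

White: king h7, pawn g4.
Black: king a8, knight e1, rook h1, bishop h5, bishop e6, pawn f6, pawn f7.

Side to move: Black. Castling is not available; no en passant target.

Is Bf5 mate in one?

no

After Bf5: white king on h7; in check: yes, from the black bishop on f5.
White has 5 legal replies: Kh8, Kg8, Kg7, Kh6, gxf5.
In check but a legal move exists → not checkmate.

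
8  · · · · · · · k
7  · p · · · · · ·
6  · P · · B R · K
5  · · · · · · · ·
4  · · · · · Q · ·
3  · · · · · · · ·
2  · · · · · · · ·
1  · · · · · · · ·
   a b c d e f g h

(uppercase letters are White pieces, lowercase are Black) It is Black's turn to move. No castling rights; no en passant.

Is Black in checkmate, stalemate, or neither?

Black to move; black king on h8.
In check: no.
King squares — g7: attacked by Kh6; h7: attacked by Kh6; g8: attacked by Be6.
Legal moves for Black: none.
Not in check and no legal moves → stalemate.

stalemate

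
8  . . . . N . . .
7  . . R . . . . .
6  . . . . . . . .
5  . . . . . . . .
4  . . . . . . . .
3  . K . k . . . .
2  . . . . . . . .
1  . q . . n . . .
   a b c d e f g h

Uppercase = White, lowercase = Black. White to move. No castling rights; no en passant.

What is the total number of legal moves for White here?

White to move; king on b3.
In check: yes, from the black queen on b1.
Legal moves: Ka4, Ka3.
Count: 2.

2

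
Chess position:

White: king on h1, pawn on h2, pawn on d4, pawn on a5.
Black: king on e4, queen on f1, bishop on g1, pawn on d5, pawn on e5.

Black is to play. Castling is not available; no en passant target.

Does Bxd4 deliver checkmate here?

yes

After Bxd4: white king on h1; in check: yes, from the black queen on f1.
King squares — g1: attacked by Qf1; g2: attacked by Qf1; h2: own pawn.
White has no legal moves → checkmate.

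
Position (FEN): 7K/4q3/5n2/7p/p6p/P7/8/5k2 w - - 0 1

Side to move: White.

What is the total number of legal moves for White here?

White to move; king on h8.
In check: no.
Legal moves: none.
Count: 0.

0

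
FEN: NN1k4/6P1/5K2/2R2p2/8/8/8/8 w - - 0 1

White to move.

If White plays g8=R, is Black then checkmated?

After g8=R: black king on d8; in check: yes, from the white rook on g8.
King squares — c7: attacked by Rc5; d7: attacked by Nb8; e7: attacked by Kf6; c8: attacked by Rc5; e8: attacked by Rg8.
Black has no legal moves → checkmate.

yes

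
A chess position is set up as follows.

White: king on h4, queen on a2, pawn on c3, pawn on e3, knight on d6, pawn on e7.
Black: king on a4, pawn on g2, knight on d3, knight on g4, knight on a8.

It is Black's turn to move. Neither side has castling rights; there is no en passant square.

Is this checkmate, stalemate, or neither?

checkmate

Black to move; black king on a4.
In check: yes, from the white queen on a2.
King squares — a3: attacked by Qa2; b3: attacked by Qa2; b4: attacked by Pc3; a5: attacked by Qa2; b5: attacked by Nd6.
Legal moves for Black: none.
In check with no legal moves → checkmate.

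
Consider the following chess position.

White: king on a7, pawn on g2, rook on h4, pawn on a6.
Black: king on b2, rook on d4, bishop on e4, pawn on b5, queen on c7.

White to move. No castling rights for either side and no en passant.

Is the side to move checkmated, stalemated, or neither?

checkmate

White to move; white king on a7.
In check: yes, from the black queen on c7.
King squares — a6: own pawn; b6: attacked by Qc7; b7: attacked by Be4; a8: attacked by Be4; b8: attacked by Qc7.
Legal moves for White: none.
In check with no legal moves → checkmate.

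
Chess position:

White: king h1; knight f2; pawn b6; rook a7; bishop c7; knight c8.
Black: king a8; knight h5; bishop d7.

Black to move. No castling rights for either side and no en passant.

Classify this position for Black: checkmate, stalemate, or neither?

Black to move; black king on a8.
In check: yes, from the white rook on a7.
King squares — a7: attacked by Pb6; b7: attacked by Ra7; b8: attacked by Bc7.
Legal moves for Black: none.
In check with no legal moves → checkmate.

checkmate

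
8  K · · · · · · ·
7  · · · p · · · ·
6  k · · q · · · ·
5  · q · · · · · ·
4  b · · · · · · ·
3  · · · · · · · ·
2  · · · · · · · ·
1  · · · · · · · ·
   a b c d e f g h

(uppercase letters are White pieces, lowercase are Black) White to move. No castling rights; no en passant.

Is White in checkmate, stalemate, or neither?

White to move; white king on a8.
In check: no.
King squares — a7: attacked by Ka6; b7: attacked by Qb5; b8: attacked by Qb5.
Legal moves for White: none.
Not in check and no legal moves → stalemate.

stalemate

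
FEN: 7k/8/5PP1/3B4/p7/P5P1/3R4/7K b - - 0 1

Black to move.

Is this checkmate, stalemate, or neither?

stalemate

Black to move; black king on h8.
In check: no.
King squares — g7: attacked by Pf6; h7: attacked by Pg6; g8: attacked by Bd5.
Legal moves for Black: none.
Not in check and no legal moves → stalemate.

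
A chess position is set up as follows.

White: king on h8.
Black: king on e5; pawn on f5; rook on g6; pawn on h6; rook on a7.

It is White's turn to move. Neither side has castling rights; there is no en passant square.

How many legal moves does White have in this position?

0

White to move; king on h8.
In check: no.
Legal moves: none.
Count: 0.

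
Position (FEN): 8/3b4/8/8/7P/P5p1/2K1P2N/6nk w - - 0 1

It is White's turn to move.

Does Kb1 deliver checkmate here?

After Kb1: black king on h1; in check: no.
Black is not in check, so this cannot be checkmate.

no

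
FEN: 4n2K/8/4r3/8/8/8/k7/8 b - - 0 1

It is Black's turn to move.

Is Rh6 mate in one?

After Rh6: white king on h8; in check: yes, from the black rook on h6.
White has 1 legal reply: Kg8.
In check but a legal move exists → not checkmate.

no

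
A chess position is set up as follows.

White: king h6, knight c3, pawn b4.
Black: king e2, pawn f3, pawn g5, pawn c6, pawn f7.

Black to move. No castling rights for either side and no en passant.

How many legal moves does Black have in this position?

6

Black to move; king on e2.
In check: yes, from the white knight on c3.
Legal moves: Ke3, Kd3, Kf2, Kd2, Kf1, Ke1.
Count: 6.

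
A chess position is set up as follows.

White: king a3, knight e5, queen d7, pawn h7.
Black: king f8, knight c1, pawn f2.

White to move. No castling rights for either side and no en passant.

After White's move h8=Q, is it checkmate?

yes

After h8=Q: black king on f8; in check: yes, from the white queen on h8.
King squares — e7: attacked by Qd7; f7: attacked by Ne5; g7: attacked by Qd7; e8: attacked by Qd7; g8: attacked by Qh8.
Black has no legal moves → checkmate.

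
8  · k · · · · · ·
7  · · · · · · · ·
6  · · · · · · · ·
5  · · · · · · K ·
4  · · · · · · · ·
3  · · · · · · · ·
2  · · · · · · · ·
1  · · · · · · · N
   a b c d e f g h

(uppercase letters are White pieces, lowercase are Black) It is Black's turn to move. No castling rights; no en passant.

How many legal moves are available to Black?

5

Black to move; king on b8.
In check: no.
Legal moves: Kc8, Ka8, Kc7, Kb7, Ka7.
Count: 5.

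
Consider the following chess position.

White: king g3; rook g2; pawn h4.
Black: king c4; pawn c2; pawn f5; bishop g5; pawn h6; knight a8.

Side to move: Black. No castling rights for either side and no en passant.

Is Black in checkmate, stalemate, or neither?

neither

Black to move; black king on c4.
In check: no.
Legal moves for Black include: Nc7, Nb6, Bd8, Be7, Bf6, Bxh4+, Bf4+, Be3, Bd2, Bc1, Kd5, Kc5, Kb5, Kd4, Kb4, Kd3, Kc3, Kb3, ... (list truncated; more exist).
Black has legal moves and is not in check → neither.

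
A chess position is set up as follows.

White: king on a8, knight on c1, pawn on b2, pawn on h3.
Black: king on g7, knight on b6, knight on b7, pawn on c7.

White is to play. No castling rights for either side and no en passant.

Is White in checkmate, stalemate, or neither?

neither

White to move; white king on a8.
In check: yes, from the black knight on b6.
Legal moves for White: Kb8, Kxb7, Ka7.
White is in check but has 3 legal moves → neither.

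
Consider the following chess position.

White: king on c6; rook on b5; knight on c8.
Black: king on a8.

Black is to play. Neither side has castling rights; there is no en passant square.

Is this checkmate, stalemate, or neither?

Black to move; black king on a8.
In check: no.
King squares — a7: attacked by Nc8; b7: attacked by Rb5; b8: attacked by Rb5.
Legal moves for Black: none.
Not in check and no legal moves → stalemate.

stalemate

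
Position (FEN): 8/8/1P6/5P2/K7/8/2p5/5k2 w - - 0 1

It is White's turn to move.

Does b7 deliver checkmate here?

no

After b7: black king on f1; in check: no.
Black is not in check, so this cannot be checkmate.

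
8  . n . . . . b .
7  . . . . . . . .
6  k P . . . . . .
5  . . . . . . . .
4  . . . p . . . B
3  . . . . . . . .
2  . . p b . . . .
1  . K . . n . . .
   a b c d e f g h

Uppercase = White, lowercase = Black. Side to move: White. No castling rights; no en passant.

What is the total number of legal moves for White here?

White to move; king on b1.
In check: yes, from the black pawn on c2.
Legal moves: Kb2, Ka1.
Count: 2.

2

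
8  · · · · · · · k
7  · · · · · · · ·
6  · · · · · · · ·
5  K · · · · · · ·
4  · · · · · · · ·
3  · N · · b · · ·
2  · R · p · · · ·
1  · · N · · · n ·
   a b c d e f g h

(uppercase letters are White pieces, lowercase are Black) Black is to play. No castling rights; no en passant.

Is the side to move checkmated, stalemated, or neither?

Black to move; black king on h8.
In check: no.
Legal moves for Black include: Kg8, Kh7, Kg7, Ba7, Bh6, Bb6+, Bg5, Bc5, Bf4, Bd4, Bf2, Nh3, Nf3, Ne2, dxc1=Q, dxc1=R, dxc1=B, dxc1=N, ... (list truncated; more exist).
Black has legal moves and is not in check → neither.

neither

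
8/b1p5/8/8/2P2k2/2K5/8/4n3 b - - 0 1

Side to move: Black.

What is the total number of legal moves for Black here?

Black to move; king on f4.
In check: no.
Legal moves: Bb8, Bb6, Bc5, Bd4+, Be3, Bf2, Bg1, Kg5, Kf5, Ke5, Kg4, Ke4, Kg3, Kf3, Ke3, Nf3, Nd3, Ng2, Nc2, c6, c5.
Count: 21.

21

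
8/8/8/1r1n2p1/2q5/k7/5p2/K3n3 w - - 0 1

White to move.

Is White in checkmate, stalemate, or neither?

stalemate

White to move; white king on a1.
In check: no.
King squares — b1: attacked by Rb5; a2: attacked by Ka3; b2: attacked by Ka3.
Legal moves for White: none.
Not in check and no legal moves → stalemate.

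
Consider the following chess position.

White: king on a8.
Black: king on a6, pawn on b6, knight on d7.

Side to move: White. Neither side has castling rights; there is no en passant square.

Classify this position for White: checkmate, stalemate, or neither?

White to move; white king on a8.
In check: no.
King squares — a7: attacked by Ka6; b7: attacked by Ka6; b8: attacked by Nd7.
Legal moves for White: none.
Not in check and no legal moves → stalemate.

stalemate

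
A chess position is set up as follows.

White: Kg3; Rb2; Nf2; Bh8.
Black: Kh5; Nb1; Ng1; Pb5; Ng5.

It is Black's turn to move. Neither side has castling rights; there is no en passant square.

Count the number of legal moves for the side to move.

15

Black to move; king on h5.
In check: no.
Legal moves: Kh6, Kg6, Nh7, Nf7, Ne6, Ne4+, N5h3, N5f3, N1h3, N1f3, Ne2+, Nc3, Na3, Nd2, b4.
Count: 15.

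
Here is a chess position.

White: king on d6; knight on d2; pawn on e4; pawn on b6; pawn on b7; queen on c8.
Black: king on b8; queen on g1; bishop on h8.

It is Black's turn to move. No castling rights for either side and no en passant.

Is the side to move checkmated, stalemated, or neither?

Black to move; black king on b8.
In check: yes, from the white queen on c8.
King squares — a7: attacked by Pb6; b7: attacked by Qc8; c7: attacked by Pb6; a8: attacked by Pb7; c8: attacked by Pb7.
Legal moves for Black: none.
In check with no legal moves → checkmate.

checkmate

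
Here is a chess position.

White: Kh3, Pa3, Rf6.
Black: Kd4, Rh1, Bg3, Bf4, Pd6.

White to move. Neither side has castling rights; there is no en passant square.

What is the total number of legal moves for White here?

White to move; king on h3.
In check: yes, from the black rook on h1.
Legal moves: Kg4, Kg2.
Count: 2.

2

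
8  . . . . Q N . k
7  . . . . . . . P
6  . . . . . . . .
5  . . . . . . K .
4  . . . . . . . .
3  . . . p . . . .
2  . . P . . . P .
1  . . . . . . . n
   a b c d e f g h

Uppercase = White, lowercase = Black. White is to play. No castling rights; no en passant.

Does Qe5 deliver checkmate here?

yes

After Qe5: black king on h8; in check: yes, from the white queen on e5.
King squares — g7: attacked by Qe5; h7: attacked by Nf8; g8: attacked by Ph7.
Black has no legal moves → checkmate.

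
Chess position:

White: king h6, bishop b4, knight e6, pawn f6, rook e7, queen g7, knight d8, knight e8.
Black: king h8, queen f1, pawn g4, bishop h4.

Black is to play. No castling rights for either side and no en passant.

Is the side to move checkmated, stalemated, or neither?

Black to move; black king on h8.
In check: yes, from the white queen on g7.
King squares — g7: attacked by Ne6; h7: attacked by Kh6; g8: attacked by Qg7.
Legal moves for Black: none.
In check with no legal moves → checkmate.

checkmate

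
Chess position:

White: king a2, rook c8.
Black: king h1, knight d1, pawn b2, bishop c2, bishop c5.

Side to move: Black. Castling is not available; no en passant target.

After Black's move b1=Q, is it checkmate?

After b1=Q: white king on a2; in check: yes, from the black queen on b1.
King squares — a1: attacked by Qb1; b1: attacked by Bc2; b2: attacked by Qb1; a3: attacked by Bc5; b3: attacked by Qb1.
White has no legal moves → checkmate.

yes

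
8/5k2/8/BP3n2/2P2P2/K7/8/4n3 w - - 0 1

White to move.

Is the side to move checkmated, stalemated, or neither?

White to move; white king on a3.
In check: no.
Legal moves for White: Bd8, Bc7, Bb6, Bb4, Bc3, Bd2, Bxe1, Kb4, Ka4, Kb3, Kb2, Ka2, b6, c5.
White has 14 legal moves and is not in check → neither.

neither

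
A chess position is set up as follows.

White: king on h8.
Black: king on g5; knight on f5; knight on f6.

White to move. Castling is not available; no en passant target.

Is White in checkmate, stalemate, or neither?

White to move; white king on h8.
In check: no.
King squares — g7: attacked by Nf5; h7: attacked by Nf6; g8: attacked by Nf6.
Legal moves for White: none.
Not in check and no legal moves → stalemate.

stalemate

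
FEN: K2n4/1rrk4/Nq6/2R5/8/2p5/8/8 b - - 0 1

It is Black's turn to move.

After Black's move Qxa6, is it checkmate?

yes

After Qxa6: white king on a8; in check: yes, from the black queen on a6.
King squares — a7: attacked by Qa6; b7: attacked by Qa6; b8: attacked by Rb7.
White has no legal moves → checkmate.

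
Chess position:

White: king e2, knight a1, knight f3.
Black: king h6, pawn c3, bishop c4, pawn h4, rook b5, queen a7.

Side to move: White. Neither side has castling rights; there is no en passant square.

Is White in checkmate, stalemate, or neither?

neither

White to move; white king on e2.
In check: yes, from the black bishop on c4.
King squares — d1: available; e1: available; f1: attacked by Bc4; d2: attacked by Pc3; f2: attacked by Qa7; d3: attacked by Bc4; e3: attacked by Qa7; f3: own knight.
Legal moves for White: Ke1, Kd1.
White is in check but has 2 legal moves → neither.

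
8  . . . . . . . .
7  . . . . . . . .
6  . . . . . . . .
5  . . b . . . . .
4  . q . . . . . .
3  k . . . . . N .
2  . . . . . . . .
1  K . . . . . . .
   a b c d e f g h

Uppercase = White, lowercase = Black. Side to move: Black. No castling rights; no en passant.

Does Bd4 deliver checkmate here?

After Bd4: white king on a1; in check: yes, from the black bishop on d4.
King squares — b1: attacked by Qb4; a2: attacked by Ka3; b2: attacked by Ka3.
White has no legal moves → checkmate.

yes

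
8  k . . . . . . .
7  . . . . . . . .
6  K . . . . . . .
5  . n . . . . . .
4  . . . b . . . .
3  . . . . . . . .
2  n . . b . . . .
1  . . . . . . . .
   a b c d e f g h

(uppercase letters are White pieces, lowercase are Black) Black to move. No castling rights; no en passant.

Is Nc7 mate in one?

yes

After Nc7: white king on a6; in check: yes, from the black knight on c7.
King squares — a5: attacked by Bd2; b5: attacked by Nc7; b6: attacked by Bd4; a7: attacked by Bd4; b7: attacked by Ka8.
White has no legal moves → checkmate.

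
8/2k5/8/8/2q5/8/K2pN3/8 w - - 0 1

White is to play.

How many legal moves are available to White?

White to move; king on a2.
In check: yes, from the black queen on c4.
Legal moves: Ka3, Kb2, Kb1, Ka1.
Count: 4.

4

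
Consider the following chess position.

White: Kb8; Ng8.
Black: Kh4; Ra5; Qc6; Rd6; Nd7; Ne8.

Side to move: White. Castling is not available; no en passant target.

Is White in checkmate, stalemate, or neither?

checkmate

White to move; white king on b8.
In check: yes, from the black knight on d7.
King squares — a7: attacked by Ra5; b7: attacked by Qc6; c7: attacked by Qc6; a8: attacked by Ra5; c8: attacked by Qc6.
Legal moves for White: none.
In check with no legal moves → checkmate.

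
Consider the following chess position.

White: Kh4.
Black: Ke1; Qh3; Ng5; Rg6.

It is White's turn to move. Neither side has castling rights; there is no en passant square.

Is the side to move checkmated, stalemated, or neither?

checkmate

White to move; white king on h4.
In check: yes, from the black queen on h3.
King squares — g3: attacked by Qh3; h3: attacked by Ng5; g4: attacked by Qh3; g5: attacked by Rg6; h5: attacked by Qh3.
Legal moves for White: none.
In check with no legal moves → checkmate.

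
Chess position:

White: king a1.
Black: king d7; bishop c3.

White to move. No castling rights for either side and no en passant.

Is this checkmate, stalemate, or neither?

White to move; white king on a1.
In check: yes, from the black bishop on c3.
Legal moves for White: Ka2, Kb1.
White is in check but has 2 legal moves → neither.

neither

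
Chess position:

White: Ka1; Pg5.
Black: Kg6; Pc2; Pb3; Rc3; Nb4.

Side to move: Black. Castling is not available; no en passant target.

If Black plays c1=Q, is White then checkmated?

yes

After c1=Q: white king on a1; in check: yes, from the black queen on c1.
King squares — b1: attacked by Qc1; a2: attacked by Pb3; b2: attacked by Qc1.
White has no legal moves → checkmate.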